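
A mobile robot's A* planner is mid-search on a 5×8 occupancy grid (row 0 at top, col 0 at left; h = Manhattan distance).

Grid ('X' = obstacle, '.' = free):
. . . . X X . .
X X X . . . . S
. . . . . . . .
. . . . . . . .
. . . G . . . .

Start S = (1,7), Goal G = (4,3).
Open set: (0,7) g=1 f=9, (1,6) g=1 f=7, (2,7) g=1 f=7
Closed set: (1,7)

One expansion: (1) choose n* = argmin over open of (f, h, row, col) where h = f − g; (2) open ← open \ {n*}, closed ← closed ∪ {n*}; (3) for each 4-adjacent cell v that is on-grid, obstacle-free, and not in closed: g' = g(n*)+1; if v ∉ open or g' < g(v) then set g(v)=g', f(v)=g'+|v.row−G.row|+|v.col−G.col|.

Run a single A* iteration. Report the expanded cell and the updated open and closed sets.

step 1: expand (1,6) (f=7, h=6) → closed; open now [(0,6) g=2 f=9, (0,7) g=1 f=9, (1,5) g=2 f=7, (2,6) g=2 f=7, (2,7) g=1 f=7]

expanded=(1,6); open=[(0,6) g=2 f=9, (0,7) g=1 f=9, (1,5) g=2 f=7, (2,6) g=2 f=7, (2,7) g=1 f=7]; closed=[(1,6), (1,7)]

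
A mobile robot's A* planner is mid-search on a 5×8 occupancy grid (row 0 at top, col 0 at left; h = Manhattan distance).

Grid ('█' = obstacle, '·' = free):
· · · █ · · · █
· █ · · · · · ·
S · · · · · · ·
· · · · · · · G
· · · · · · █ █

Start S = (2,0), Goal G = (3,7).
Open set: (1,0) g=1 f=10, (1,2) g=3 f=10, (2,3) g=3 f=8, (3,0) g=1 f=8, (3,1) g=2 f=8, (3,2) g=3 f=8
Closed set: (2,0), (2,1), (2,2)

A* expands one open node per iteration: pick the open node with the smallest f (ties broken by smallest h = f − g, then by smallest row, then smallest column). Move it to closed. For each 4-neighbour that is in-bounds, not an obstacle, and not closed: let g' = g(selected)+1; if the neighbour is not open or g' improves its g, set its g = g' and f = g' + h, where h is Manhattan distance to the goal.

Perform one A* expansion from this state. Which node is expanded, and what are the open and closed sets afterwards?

step 1: expand (2,3) (f=8, h=5) → closed; open now [(1,0) g=1 f=10, (1,2) g=3 f=10, (1,3) g=4 f=10, (2,4) g=4 f=8, (3,0) g=1 f=8, (3,1) g=2 f=8, (3,2) g=3 f=8, (3,3) g=4 f=8]

expanded=(2,3); open=[(1,0) g=1 f=10, (1,2) g=3 f=10, (1,3) g=4 f=10, (2,4) g=4 f=8, (3,0) g=1 f=8, (3,1) g=2 f=8, (3,2) g=3 f=8, (3,3) g=4 f=8]; closed=[(2,0), (2,1), (2,2), (2,3)]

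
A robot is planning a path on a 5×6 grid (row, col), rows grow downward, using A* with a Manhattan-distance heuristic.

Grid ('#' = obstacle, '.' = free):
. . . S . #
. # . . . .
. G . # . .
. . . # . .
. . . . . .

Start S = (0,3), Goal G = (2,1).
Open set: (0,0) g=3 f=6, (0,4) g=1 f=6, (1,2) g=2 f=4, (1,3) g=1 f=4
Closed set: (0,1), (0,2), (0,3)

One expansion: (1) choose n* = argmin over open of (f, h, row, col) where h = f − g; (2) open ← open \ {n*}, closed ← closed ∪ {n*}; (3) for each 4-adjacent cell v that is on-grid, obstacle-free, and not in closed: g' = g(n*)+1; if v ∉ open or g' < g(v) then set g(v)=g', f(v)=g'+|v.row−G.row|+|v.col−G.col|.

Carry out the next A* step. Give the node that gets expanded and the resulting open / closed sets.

expanded=(1,2); open=[(0,0) g=3 f=6, (0,4) g=1 f=6, (1,3) g=1 f=4, (2,2) g=3 f=4]; closed=[(0,1), (0,2), (0,3), (1,2)]

step 1: expand (1,2) (f=4, h=2) → closed; open now [(0,0) g=3 f=6, (0,4) g=1 f=6, (1,3) g=1 f=4, (2,2) g=3 f=4]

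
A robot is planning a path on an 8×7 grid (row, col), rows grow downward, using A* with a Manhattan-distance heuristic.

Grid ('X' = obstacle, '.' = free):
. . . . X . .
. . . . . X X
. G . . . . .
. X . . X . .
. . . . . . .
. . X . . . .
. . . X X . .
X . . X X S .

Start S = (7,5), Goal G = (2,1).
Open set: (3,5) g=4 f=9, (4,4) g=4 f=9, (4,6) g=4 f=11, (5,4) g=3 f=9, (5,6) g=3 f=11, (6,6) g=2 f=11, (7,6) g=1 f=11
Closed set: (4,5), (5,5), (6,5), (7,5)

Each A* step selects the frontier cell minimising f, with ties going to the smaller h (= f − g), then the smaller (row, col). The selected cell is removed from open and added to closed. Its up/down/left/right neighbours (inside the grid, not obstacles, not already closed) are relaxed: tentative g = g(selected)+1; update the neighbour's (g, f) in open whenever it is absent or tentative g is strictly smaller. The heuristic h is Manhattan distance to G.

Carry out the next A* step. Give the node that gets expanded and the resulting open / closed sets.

step 1: expand (3,5) (f=9, h=5) → closed; open now [(2,5) g=5 f=9, (3,6) g=5 f=11, (4,4) g=4 f=9, (4,6) g=4 f=11, (5,4) g=3 f=9, (5,6) g=3 f=11, (6,6) g=2 f=11, (7,6) g=1 f=11]

expanded=(3,5); open=[(2,5) g=5 f=9, (3,6) g=5 f=11, (4,4) g=4 f=9, (4,6) g=4 f=11, (5,4) g=3 f=9, (5,6) g=3 f=11, (6,6) g=2 f=11, (7,6) g=1 f=11]; closed=[(3,5), (4,5), (5,5), (6,5), (7,5)]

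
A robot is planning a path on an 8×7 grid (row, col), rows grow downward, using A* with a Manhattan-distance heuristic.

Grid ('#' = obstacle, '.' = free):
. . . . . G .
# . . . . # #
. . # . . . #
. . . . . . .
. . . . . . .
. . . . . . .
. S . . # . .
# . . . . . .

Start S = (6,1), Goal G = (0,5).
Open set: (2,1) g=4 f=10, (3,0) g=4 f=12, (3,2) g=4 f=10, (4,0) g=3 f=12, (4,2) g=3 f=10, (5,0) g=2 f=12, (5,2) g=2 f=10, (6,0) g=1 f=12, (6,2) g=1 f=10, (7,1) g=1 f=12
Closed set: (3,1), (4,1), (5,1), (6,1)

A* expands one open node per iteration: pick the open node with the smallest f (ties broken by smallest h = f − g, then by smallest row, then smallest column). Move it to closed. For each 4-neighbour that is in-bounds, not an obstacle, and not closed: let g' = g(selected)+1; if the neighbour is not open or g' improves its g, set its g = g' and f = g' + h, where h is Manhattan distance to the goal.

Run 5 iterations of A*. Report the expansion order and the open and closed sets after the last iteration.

order=[(2,1) → (1,1) → (0,1) → (0,2) → (0,3)]; open=[(0,0) g=7 f=12, (0,4) g=9 f=10, (1,2) g=6 f=10, (1,3) g=9 f=12, (2,0) g=5 f=12, (3,0) g=4 f=12, (3,2) g=4 f=10, (4,0) g=3 f=12, (4,2) g=3 f=10, (5,0) g=2 f=12, (5,2) g=2 f=10, (6,0) g=1 f=12, (6,2) g=1 f=10, (7,1) g=1 f=12]; closed=[(0,1), (0,2), (0,3), (1,1), (2,1), (3,1), (4,1), (5,1), (6,1)]

step 1: expand (2,1) (f=10, h=6) → closed; open now [(1,1) g=5 f=10, (2,0) g=5 f=12, (3,0) g=4 f=12, (3,2) g=4 f=10, (4,0) g=3 f=12, (4,2) g=3 f=10, (5,0) g=2 f=12, (5,2) g=2 f=10, (6,0) g=1 f=12, (6,2) g=1 f=10, (7,1) g=1 f=12]
step 2: expand (1,1) (f=10, h=5) → closed; open now [(0,1) g=6 f=10, (1,2) g=6 f=10, (2,0) g=5 f=12, (3,0) g=4 f=12, (3,2) g=4 f=10, (4,0) g=3 f=12, (4,2) g=3 f=10, (5,0) g=2 f=12, (5,2) g=2 f=10, (6,0) g=1 f=12, (6,2) g=1 f=10, (7,1) g=1 f=12]
step 3: expand (0,1) (f=10, h=4) → closed; open now [(0,0) g=7 f=12, (0,2) g=7 f=10, (1,2) g=6 f=10, (2,0) g=5 f=12, (3,0) g=4 f=12, (3,2) g=4 f=10, (4,0) g=3 f=12, (4,2) g=3 f=10, (5,0) g=2 f=12, (5,2) g=2 f=10, (6,0) g=1 f=12, (6,2) g=1 f=10, (7,1) g=1 f=12]
step 4: expand (0,2) (f=10, h=3) → closed; open now [(0,0) g=7 f=12, (0,3) g=8 f=10, (1,2) g=6 f=10, (2,0) g=5 f=12, (3,0) g=4 f=12, (3,2) g=4 f=10, (4,0) g=3 f=12, (4,2) g=3 f=10, (5,0) g=2 f=12, (5,2) g=2 f=10, (6,0) g=1 f=12, (6,2) g=1 f=10, (7,1) g=1 f=12]
step 5: expand (0,3) (f=10, h=2) → closed; open now [(0,0) g=7 f=12, (0,4) g=9 f=10, (1,2) g=6 f=10, (1,3) g=9 f=12, (2,0) g=5 f=12, (3,0) g=4 f=12, (3,2) g=4 f=10, (4,0) g=3 f=12, (4,2) g=3 f=10, (5,0) g=2 f=12, (5,2) g=2 f=10, (6,0) g=1 f=12, (6,2) g=1 f=10, (7,1) g=1 f=12]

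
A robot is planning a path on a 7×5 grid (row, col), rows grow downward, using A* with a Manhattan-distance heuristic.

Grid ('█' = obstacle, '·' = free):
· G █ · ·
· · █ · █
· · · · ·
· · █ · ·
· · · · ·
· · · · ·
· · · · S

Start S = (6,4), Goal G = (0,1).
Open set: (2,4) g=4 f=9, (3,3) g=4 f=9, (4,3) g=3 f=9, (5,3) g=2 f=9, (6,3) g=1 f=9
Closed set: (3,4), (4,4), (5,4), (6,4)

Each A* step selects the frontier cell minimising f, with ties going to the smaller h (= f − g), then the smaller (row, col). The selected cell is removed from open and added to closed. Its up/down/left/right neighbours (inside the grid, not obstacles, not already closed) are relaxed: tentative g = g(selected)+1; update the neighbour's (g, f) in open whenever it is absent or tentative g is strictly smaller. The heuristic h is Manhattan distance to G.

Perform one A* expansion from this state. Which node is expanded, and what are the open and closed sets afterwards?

expanded=(2,4); open=[(2,3) g=5 f=9, (3,3) g=4 f=9, (4,3) g=3 f=9, (5,3) g=2 f=9, (6,3) g=1 f=9]; closed=[(2,4), (3,4), (4,4), (5,4), (6,4)]

step 1: expand (2,4) (f=9, h=5) → closed; open now [(2,3) g=5 f=9, (3,3) g=4 f=9, (4,3) g=3 f=9, (5,3) g=2 f=9, (6,3) g=1 f=9]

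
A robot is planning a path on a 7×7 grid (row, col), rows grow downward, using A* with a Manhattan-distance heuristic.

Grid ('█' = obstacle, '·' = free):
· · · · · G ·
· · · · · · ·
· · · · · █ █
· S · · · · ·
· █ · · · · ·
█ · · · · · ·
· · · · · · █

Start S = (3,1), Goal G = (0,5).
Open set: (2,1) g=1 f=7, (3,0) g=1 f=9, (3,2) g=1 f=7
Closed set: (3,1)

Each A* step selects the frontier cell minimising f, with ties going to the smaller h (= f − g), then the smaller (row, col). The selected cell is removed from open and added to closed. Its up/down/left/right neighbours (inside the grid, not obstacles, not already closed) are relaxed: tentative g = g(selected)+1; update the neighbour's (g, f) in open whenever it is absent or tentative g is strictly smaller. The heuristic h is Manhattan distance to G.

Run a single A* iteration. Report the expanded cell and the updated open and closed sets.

step 1: expand (2,1) (f=7, h=6) → closed; open now [(1,1) g=2 f=7, (2,0) g=2 f=9, (2,2) g=2 f=7, (3,0) g=1 f=9, (3,2) g=1 f=7]

expanded=(2,1); open=[(1,1) g=2 f=7, (2,0) g=2 f=9, (2,2) g=2 f=7, (3,0) g=1 f=9, (3,2) g=1 f=7]; closed=[(2,1), (3,1)]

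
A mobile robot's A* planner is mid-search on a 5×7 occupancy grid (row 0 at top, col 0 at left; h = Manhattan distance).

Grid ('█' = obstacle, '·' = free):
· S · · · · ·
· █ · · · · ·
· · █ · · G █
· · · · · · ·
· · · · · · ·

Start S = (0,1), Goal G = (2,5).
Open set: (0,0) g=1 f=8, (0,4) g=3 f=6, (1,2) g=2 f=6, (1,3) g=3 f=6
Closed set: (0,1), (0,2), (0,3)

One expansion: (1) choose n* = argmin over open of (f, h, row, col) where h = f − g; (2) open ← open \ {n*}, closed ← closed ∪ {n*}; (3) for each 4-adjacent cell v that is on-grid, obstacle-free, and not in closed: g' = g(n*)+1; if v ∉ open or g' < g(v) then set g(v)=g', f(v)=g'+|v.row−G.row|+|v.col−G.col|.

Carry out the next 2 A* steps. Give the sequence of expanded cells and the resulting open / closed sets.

order=[(0,4) → (0,5)]; open=[(0,0) g=1 f=8, (0,6) g=5 f=8, (1,2) g=2 f=6, (1,3) g=3 f=6, (1,4) g=4 f=6, (1,5) g=5 f=6]; closed=[(0,1), (0,2), (0,3), (0,4), (0,5)]

step 1: expand (0,4) (f=6, h=3) → closed; open now [(0,0) g=1 f=8, (0,5) g=4 f=6, (1,2) g=2 f=6, (1,3) g=3 f=6, (1,4) g=4 f=6]
step 2: expand (0,5) (f=6, h=2) → closed; open now [(0,0) g=1 f=8, (0,6) g=5 f=8, (1,2) g=2 f=6, (1,3) g=3 f=6, (1,4) g=4 f=6, (1,5) g=5 f=6]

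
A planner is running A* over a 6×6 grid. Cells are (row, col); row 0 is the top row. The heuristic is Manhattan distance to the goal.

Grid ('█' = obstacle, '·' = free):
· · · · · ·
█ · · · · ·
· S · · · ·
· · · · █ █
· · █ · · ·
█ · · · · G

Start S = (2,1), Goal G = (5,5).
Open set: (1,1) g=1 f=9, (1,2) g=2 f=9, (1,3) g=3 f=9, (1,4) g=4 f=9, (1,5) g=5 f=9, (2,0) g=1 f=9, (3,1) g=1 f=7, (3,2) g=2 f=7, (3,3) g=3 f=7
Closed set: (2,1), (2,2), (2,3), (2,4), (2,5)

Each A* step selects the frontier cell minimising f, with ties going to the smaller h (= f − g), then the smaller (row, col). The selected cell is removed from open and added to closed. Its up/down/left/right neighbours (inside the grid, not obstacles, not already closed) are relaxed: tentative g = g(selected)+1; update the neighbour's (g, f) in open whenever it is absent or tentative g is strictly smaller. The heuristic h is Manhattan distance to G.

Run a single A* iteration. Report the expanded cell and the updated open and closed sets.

step 1: expand (3,3) (f=7, h=4) → closed; open now [(1,1) g=1 f=9, (1,2) g=2 f=9, (1,3) g=3 f=9, (1,4) g=4 f=9, (1,5) g=5 f=9, (2,0) g=1 f=9, (3,1) g=1 f=7, (3,2) g=2 f=7, (4,3) g=4 f=7]

expanded=(3,3); open=[(1,1) g=1 f=9, (1,2) g=2 f=9, (1,3) g=3 f=9, (1,4) g=4 f=9, (1,5) g=5 f=9, (2,0) g=1 f=9, (3,1) g=1 f=7, (3,2) g=2 f=7, (4,3) g=4 f=7]; closed=[(2,1), (2,2), (2,3), (2,4), (2,5), (3,3)]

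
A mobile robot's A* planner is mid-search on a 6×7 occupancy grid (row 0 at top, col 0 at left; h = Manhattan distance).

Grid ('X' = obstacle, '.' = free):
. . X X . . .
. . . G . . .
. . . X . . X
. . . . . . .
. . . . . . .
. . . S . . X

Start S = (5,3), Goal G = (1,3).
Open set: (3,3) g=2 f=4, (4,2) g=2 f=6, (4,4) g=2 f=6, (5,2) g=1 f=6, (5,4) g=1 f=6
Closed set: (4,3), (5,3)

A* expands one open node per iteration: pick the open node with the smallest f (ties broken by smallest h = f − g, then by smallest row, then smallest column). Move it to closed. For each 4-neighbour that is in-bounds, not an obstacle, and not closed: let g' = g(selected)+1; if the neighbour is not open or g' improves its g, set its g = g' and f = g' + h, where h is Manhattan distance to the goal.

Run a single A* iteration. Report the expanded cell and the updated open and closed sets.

expanded=(3,3); open=[(3,2) g=3 f=6, (3,4) g=3 f=6, (4,2) g=2 f=6, (4,4) g=2 f=6, (5,2) g=1 f=6, (5,4) g=1 f=6]; closed=[(3,3), (4,3), (5,3)]

step 1: expand (3,3) (f=4, h=2) → closed; open now [(3,2) g=3 f=6, (3,4) g=3 f=6, (4,2) g=2 f=6, (4,4) g=2 f=6, (5,2) g=1 f=6, (5,4) g=1 f=6]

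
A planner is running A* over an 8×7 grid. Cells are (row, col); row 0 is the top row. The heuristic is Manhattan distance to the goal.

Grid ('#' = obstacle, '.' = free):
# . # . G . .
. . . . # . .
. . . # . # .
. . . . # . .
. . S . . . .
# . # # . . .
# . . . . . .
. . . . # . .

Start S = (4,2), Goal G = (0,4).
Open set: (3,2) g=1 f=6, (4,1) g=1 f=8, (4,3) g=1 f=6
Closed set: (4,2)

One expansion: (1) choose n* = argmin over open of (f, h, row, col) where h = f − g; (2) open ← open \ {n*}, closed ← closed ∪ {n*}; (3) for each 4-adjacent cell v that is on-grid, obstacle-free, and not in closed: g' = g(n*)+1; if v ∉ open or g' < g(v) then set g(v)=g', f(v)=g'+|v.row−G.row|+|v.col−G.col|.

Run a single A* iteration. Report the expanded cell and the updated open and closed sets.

step 1: expand (3,2) (f=6, h=5) → closed; open now [(2,2) g=2 f=6, (3,1) g=2 f=8, (3,3) g=2 f=6, (4,1) g=1 f=8, (4,3) g=1 f=6]

expanded=(3,2); open=[(2,2) g=2 f=6, (3,1) g=2 f=8, (3,3) g=2 f=6, (4,1) g=1 f=8, (4,3) g=1 f=6]; closed=[(3,2), (4,2)]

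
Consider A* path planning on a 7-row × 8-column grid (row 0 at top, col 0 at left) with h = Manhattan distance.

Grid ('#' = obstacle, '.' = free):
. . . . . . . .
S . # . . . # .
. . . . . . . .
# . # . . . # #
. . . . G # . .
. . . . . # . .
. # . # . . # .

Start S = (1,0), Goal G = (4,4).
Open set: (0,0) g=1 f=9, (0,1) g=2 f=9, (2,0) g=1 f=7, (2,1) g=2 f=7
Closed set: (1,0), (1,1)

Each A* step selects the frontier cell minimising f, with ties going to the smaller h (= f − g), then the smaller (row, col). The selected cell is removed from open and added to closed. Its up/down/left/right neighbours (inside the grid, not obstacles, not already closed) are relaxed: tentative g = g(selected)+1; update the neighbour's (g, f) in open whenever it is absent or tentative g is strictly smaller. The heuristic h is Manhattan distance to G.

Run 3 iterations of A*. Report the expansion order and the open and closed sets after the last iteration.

step 1: expand (2,1) (f=7, h=5) → closed; open now [(0,0) g=1 f=9, (0,1) g=2 f=9, (2,0) g=1 f=7, (2,2) g=3 f=7, (3,1) g=3 f=7]
step 2: expand (2,2) (f=7, h=4) → closed; open now [(0,0) g=1 f=9, (0,1) g=2 f=9, (2,0) g=1 f=7, (2,3) g=4 f=7, (3,1) g=3 f=7]
step 3: expand (2,3) (f=7, h=3) → closed; open now [(0,0) g=1 f=9, (0,1) g=2 f=9, (1,3) g=5 f=9, (2,0) g=1 f=7, (2,4) g=5 f=7, (3,1) g=3 f=7, (3,3) g=5 f=7]

order=[(2,1) → (2,2) → (2,3)]; open=[(0,0) g=1 f=9, (0,1) g=2 f=9, (1,3) g=5 f=9, (2,0) g=1 f=7, (2,4) g=5 f=7, (3,1) g=3 f=7, (3,3) g=5 f=7]; closed=[(1,0), (1,1), (2,1), (2,2), (2,3)]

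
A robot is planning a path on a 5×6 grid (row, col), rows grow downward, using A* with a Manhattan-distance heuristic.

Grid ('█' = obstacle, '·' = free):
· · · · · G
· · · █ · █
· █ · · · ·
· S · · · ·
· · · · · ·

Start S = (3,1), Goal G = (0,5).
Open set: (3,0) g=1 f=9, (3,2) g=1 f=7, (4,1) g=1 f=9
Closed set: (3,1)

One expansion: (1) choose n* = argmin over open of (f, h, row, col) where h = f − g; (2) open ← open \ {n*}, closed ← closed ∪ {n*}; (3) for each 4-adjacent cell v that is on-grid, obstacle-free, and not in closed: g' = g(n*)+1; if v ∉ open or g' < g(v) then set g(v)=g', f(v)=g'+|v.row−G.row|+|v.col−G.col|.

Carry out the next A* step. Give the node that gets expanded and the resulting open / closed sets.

step 1: expand (3,2) (f=7, h=6) → closed; open now [(2,2) g=2 f=7, (3,0) g=1 f=9, (3,3) g=2 f=7, (4,1) g=1 f=9, (4,2) g=2 f=9]

expanded=(3,2); open=[(2,2) g=2 f=7, (3,0) g=1 f=9, (3,3) g=2 f=7, (4,1) g=1 f=9, (4,2) g=2 f=9]; closed=[(3,1), (3,2)]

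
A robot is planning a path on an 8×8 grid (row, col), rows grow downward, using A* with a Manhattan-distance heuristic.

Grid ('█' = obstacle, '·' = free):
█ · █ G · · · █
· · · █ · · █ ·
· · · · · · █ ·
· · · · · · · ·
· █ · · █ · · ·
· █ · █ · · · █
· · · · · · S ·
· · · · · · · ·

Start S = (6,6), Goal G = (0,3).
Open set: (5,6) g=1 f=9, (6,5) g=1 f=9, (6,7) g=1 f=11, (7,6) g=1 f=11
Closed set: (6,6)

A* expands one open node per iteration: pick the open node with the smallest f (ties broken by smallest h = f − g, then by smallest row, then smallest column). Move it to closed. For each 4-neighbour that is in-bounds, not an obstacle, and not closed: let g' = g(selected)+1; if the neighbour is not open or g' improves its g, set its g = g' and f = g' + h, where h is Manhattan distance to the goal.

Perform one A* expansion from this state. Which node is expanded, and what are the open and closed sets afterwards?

step 1: expand (5,6) (f=9, h=8) → closed; open now [(4,6) g=2 f=9, (5,5) g=2 f=9, (6,5) g=1 f=9, (6,7) g=1 f=11, (7,6) g=1 f=11]

expanded=(5,6); open=[(4,6) g=2 f=9, (5,5) g=2 f=9, (6,5) g=1 f=9, (6,7) g=1 f=11, (7,6) g=1 f=11]; closed=[(5,6), (6,6)]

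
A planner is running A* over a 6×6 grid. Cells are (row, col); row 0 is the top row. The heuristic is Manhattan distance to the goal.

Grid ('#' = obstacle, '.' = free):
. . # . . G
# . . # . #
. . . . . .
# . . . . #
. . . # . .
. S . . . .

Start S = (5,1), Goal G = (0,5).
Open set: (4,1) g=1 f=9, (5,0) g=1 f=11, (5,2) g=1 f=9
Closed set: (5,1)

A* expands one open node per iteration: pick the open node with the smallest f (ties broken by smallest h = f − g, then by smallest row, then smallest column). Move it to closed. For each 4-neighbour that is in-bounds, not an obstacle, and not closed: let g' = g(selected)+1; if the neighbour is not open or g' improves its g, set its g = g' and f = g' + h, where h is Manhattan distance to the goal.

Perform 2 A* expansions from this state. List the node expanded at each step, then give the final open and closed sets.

step 1: expand (4,1) (f=9, h=8) → closed; open now [(3,1) g=2 f=9, (4,0) g=2 f=11, (4,2) g=2 f=9, (5,0) g=1 f=11, (5,2) g=1 f=9]
step 2: expand (3,1) (f=9, h=7) → closed; open now [(2,1) g=3 f=9, (3,2) g=3 f=9, (4,0) g=2 f=11, (4,2) g=2 f=9, (5,0) g=1 f=11, (5,2) g=1 f=9]

order=[(4,1) → (3,1)]; open=[(2,1) g=3 f=9, (3,2) g=3 f=9, (4,0) g=2 f=11, (4,2) g=2 f=9, (5,0) g=1 f=11, (5,2) g=1 f=9]; closed=[(3,1), (4,1), (5,1)]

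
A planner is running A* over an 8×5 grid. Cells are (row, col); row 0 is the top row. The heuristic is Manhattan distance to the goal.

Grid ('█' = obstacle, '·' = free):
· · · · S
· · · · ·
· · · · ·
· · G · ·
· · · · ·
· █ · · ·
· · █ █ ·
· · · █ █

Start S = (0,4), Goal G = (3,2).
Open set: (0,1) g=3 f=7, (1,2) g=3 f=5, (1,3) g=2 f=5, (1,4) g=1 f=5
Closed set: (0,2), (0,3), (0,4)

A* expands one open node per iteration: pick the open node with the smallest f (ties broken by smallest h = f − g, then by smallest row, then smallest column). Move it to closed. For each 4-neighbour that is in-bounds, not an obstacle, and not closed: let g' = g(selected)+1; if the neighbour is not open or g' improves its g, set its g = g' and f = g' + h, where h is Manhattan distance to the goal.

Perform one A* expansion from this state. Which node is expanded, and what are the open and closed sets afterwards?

step 1: expand (1,2) (f=5, h=2) → closed; open now [(0,1) g=3 f=7, (1,1) g=4 f=7, (1,3) g=2 f=5, (1,4) g=1 f=5, (2,2) g=4 f=5]

expanded=(1,2); open=[(0,1) g=3 f=7, (1,1) g=4 f=7, (1,3) g=2 f=5, (1,4) g=1 f=5, (2,2) g=4 f=5]; closed=[(0,2), (0,3), (0,4), (1,2)]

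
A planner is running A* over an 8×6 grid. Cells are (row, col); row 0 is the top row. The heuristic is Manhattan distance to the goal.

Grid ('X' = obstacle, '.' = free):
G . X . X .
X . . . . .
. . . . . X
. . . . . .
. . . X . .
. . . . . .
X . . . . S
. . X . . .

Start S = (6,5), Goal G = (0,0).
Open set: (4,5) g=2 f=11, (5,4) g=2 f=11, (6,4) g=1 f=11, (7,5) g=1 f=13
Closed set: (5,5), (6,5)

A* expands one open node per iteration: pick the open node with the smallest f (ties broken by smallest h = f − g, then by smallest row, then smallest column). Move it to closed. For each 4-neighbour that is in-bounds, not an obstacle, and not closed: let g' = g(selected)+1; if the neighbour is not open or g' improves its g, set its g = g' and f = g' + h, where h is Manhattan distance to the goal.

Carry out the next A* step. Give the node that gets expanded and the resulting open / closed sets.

expanded=(4,5); open=[(3,5) g=3 f=11, (4,4) g=3 f=11, (5,4) g=2 f=11, (6,4) g=1 f=11, (7,5) g=1 f=13]; closed=[(4,5), (5,5), (6,5)]

step 1: expand (4,5) (f=11, h=9) → closed; open now [(3,5) g=3 f=11, (4,4) g=3 f=11, (5,4) g=2 f=11, (6,4) g=1 f=11, (7,5) g=1 f=13]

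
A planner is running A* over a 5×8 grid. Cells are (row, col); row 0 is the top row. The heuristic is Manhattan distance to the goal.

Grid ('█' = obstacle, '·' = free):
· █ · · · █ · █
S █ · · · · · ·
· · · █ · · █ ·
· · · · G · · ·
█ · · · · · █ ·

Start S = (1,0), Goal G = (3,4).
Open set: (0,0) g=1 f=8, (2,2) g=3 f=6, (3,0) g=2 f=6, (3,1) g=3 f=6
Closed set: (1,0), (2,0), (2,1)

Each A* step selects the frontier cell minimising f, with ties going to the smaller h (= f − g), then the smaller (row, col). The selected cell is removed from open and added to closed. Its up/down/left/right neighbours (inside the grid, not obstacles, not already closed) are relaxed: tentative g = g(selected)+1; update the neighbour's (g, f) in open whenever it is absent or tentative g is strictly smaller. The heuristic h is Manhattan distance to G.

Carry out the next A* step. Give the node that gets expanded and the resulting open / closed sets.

expanded=(2,2); open=[(0,0) g=1 f=8, (1,2) g=4 f=8, (3,0) g=2 f=6, (3,1) g=3 f=6, (3,2) g=4 f=6]; closed=[(1,0), (2,0), (2,1), (2,2)]

step 1: expand (2,2) (f=6, h=3) → closed; open now [(0,0) g=1 f=8, (1,2) g=4 f=8, (3,0) g=2 f=6, (3,1) g=3 f=6, (3,2) g=4 f=6]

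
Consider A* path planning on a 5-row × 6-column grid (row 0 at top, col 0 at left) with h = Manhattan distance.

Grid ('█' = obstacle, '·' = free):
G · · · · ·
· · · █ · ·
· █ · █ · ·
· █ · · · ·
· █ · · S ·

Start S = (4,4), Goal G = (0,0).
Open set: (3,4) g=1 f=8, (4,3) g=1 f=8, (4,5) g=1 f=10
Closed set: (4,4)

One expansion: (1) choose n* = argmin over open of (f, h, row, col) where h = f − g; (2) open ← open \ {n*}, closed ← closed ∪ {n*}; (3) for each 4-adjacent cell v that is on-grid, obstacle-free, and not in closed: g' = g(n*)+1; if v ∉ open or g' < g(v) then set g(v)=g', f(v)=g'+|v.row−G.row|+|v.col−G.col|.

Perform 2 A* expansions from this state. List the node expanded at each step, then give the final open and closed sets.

step 1: expand (3,4) (f=8, h=7) → closed; open now [(2,4) g=2 f=8, (3,3) g=2 f=8, (3,5) g=2 f=10, (4,3) g=1 f=8, (4,5) g=1 f=10]
step 2: expand (2,4) (f=8, h=6) → closed; open now [(1,4) g=3 f=8, (2,5) g=3 f=10, (3,3) g=2 f=8, (3,5) g=2 f=10, (4,3) g=1 f=8, (4,5) g=1 f=10]

order=[(3,4) → (2,4)]; open=[(1,4) g=3 f=8, (2,5) g=3 f=10, (3,3) g=2 f=8, (3,5) g=2 f=10, (4,3) g=1 f=8, (4,5) g=1 f=10]; closed=[(2,4), (3,4), (4,4)]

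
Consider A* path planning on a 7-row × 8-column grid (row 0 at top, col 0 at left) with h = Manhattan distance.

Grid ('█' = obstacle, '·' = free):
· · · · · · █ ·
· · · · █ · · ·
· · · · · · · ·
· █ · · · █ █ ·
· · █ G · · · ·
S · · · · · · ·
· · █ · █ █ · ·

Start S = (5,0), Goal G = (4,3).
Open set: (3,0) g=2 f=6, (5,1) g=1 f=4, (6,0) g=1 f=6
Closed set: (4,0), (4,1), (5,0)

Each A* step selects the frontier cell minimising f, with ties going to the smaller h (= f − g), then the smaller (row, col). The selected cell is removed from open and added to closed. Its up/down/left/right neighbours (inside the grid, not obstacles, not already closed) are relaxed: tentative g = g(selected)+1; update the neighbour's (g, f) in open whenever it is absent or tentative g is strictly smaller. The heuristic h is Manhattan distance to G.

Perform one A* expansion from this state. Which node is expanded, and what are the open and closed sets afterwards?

step 1: expand (5,1) (f=4, h=3) → closed; open now [(3,0) g=2 f=6, (5,2) g=2 f=4, (6,0) g=1 f=6, (6,1) g=2 f=6]

expanded=(5,1); open=[(3,0) g=2 f=6, (5,2) g=2 f=4, (6,0) g=1 f=6, (6,1) g=2 f=6]; closed=[(4,0), (4,1), (5,0), (5,1)]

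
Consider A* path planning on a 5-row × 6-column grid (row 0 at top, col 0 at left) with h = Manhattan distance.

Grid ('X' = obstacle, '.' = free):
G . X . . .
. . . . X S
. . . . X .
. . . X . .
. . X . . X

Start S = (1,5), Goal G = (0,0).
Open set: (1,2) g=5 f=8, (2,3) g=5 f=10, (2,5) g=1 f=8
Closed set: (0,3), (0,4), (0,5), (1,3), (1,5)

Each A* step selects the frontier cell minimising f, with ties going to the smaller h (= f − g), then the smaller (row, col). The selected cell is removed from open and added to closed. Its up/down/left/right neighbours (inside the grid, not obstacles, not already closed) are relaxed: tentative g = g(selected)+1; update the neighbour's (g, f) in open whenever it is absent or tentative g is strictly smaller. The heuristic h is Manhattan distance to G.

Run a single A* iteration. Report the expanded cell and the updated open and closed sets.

step 1: expand (1,2) (f=8, h=3) → closed; open now [(1,1) g=6 f=8, (2,2) g=6 f=10, (2,3) g=5 f=10, (2,5) g=1 f=8]

expanded=(1,2); open=[(1,1) g=6 f=8, (2,2) g=6 f=10, (2,3) g=5 f=10, (2,5) g=1 f=8]; closed=[(0,3), (0,4), (0,5), (1,2), (1,3), (1,5)]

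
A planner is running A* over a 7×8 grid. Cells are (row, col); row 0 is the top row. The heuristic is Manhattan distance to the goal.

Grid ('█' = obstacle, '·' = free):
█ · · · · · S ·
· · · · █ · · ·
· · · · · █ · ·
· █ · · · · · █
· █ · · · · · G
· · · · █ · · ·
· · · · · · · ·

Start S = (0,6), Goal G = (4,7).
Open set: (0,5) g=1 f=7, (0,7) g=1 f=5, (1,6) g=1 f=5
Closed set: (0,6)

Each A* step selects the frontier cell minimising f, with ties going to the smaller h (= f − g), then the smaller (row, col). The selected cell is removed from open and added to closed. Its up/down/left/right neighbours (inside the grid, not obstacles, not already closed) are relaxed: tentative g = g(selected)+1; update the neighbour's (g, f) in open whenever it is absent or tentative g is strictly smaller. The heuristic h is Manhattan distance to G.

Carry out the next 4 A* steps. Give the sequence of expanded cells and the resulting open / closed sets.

step 1: expand (0,7) (f=5, h=4) → closed; open now [(0,5) g=1 f=7, (1,6) g=1 f=5, (1,7) g=2 f=5]
step 2: expand (1,7) (f=5, h=3) → closed; open now [(0,5) g=1 f=7, (1,6) g=1 f=5, (2,7) g=3 f=5]
step 3: expand (2,7) (f=5, h=2) → closed; open now [(0,5) g=1 f=7, (1,6) g=1 f=5, (2,6) g=4 f=7]
step 4: expand (1,6) (f=5, h=4) → closed; open now [(0,5) g=1 f=7, (1,5) g=2 f=7, (2,6) g=2 f=5]

order=[(0,7) → (1,7) → (2,7) → (1,6)]; open=[(0,5) g=1 f=7, (1,5) g=2 f=7, (2,6) g=2 f=5]; closed=[(0,6), (0,7), (1,6), (1,7), (2,7)]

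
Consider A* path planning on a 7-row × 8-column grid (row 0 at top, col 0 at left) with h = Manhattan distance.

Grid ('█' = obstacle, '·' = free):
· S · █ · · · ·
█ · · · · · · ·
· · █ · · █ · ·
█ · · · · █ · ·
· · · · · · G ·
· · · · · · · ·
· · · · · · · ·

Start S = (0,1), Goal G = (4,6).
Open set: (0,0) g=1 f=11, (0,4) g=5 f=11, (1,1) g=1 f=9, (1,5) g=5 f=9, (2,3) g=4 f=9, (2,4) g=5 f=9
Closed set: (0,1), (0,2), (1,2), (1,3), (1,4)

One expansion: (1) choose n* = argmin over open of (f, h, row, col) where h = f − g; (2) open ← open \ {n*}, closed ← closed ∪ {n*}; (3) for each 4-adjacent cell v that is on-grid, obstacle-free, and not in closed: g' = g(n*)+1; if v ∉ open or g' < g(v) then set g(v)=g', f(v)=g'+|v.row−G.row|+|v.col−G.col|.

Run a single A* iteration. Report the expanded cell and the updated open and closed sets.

step 1: expand (1,5) (f=9, h=4) → closed; open now [(0,0) g=1 f=11, (0,4) g=5 f=11, (0,5) g=6 f=11, (1,1) g=1 f=9, (1,6) g=6 f=9, (2,3) g=4 f=9, (2,4) g=5 f=9]

expanded=(1,5); open=[(0,0) g=1 f=11, (0,4) g=5 f=11, (0,5) g=6 f=11, (1,1) g=1 f=9, (1,6) g=6 f=9, (2,3) g=4 f=9, (2,4) g=5 f=9]; closed=[(0,1), (0,2), (1,2), (1,3), (1,4), (1,5)]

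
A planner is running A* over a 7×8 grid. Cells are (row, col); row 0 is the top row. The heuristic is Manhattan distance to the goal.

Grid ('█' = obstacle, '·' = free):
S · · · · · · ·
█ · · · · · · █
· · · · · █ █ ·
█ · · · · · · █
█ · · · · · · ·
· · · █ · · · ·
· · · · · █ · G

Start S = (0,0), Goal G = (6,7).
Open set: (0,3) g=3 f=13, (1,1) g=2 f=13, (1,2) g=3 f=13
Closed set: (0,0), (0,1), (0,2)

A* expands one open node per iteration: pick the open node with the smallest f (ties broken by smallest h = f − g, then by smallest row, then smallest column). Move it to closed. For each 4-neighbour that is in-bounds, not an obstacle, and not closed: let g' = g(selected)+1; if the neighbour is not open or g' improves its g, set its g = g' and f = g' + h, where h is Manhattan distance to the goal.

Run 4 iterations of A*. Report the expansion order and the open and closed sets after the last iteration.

order=[(0,3) → (0,4) → (0,5) → (0,6)]; open=[(0,7) g=7 f=13, (1,1) g=2 f=13, (1,2) g=3 f=13, (1,3) g=4 f=13, (1,4) g=5 f=13, (1,5) g=6 f=13, (1,6) g=7 f=13]; closed=[(0,0), (0,1), (0,2), (0,3), (0,4), (0,5), (0,6)]

step 1: expand (0,3) (f=13, h=10) → closed; open now [(0,4) g=4 f=13, (1,1) g=2 f=13, (1,2) g=3 f=13, (1,3) g=4 f=13]
step 2: expand (0,4) (f=13, h=9) → closed; open now [(0,5) g=5 f=13, (1,1) g=2 f=13, (1,2) g=3 f=13, (1,3) g=4 f=13, (1,4) g=5 f=13]
step 3: expand (0,5) (f=13, h=8) → closed; open now [(0,6) g=6 f=13, (1,1) g=2 f=13, (1,2) g=3 f=13, (1,3) g=4 f=13, (1,4) g=5 f=13, (1,5) g=6 f=13]
step 4: expand (0,6) (f=13, h=7) → closed; open now [(0,7) g=7 f=13, (1,1) g=2 f=13, (1,2) g=3 f=13, (1,3) g=4 f=13, (1,4) g=5 f=13, (1,5) g=6 f=13, (1,6) g=7 f=13]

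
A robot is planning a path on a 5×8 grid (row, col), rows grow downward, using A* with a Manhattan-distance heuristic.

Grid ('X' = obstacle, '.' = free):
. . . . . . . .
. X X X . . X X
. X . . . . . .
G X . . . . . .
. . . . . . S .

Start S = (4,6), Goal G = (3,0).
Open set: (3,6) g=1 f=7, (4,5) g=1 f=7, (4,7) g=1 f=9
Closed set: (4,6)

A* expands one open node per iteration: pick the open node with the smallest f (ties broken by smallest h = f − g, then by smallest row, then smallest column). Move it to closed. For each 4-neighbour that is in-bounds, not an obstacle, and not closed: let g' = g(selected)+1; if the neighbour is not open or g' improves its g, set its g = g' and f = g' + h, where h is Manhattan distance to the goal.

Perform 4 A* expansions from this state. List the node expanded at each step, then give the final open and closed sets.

step 1: expand (3,6) (f=7, h=6) → closed; open now [(2,6) g=2 f=9, (3,5) g=2 f=7, (3,7) g=2 f=9, (4,5) g=1 f=7, (4,7) g=1 f=9]
step 2: expand (3,5) (f=7, h=5) → closed; open now [(2,5) g=3 f=9, (2,6) g=2 f=9, (3,4) g=3 f=7, (3,7) g=2 f=9, (4,5) g=1 f=7, (4,7) g=1 f=9]
step 3: expand (3,4) (f=7, h=4) → closed; open now [(2,4) g=4 f=9, (2,5) g=3 f=9, (2,6) g=2 f=9, (3,3) g=4 f=7, (3,7) g=2 f=9, (4,4) g=4 f=9, (4,5) g=1 f=7, (4,7) g=1 f=9]
step 4: expand (3,3) (f=7, h=3) → closed; open now [(2,3) g=5 f=9, (2,4) g=4 f=9, (2,5) g=3 f=9, (2,6) g=2 f=9, (3,2) g=5 f=7, (3,7) g=2 f=9, (4,3) g=5 f=9, (4,4) g=4 f=9, (4,5) g=1 f=7, (4,7) g=1 f=9]

order=[(3,6) → (3,5) → (3,4) → (3,3)]; open=[(2,3) g=5 f=9, (2,4) g=4 f=9, (2,5) g=3 f=9, (2,6) g=2 f=9, (3,2) g=5 f=7, (3,7) g=2 f=9, (4,3) g=5 f=9, (4,4) g=4 f=9, (4,5) g=1 f=7, (4,7) g=1 f=9]; closed=[(3,3), (3,4), (3,5), (3,6), (4,6)]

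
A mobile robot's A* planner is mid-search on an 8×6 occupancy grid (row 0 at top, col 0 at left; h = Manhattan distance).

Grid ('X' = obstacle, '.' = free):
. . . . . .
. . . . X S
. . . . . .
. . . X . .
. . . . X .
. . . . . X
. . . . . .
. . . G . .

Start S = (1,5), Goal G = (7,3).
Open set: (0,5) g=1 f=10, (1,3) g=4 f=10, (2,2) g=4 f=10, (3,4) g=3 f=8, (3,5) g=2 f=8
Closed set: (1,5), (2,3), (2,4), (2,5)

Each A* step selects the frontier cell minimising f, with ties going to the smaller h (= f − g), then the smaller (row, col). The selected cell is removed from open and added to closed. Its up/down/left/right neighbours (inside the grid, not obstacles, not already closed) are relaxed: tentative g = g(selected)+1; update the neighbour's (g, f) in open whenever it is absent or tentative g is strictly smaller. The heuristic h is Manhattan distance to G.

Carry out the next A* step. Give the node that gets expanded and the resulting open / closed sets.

step 1: expand (3,4) (f=8, h=5) → closed; open now [(0,5) g=1 f=10, (1,3) g=4 f=10, (2,2) g=4 f=10, (3,5) g=2 f=8]

expanded=(3,4); open=[(0,5) g=1 f=10, (1,3) g=4 f=10, (2,2) g=4 f=10, (3,5) g=2 f=8]; closed=[(1,5), (2,3), (2,4), (2,5), (3,4)]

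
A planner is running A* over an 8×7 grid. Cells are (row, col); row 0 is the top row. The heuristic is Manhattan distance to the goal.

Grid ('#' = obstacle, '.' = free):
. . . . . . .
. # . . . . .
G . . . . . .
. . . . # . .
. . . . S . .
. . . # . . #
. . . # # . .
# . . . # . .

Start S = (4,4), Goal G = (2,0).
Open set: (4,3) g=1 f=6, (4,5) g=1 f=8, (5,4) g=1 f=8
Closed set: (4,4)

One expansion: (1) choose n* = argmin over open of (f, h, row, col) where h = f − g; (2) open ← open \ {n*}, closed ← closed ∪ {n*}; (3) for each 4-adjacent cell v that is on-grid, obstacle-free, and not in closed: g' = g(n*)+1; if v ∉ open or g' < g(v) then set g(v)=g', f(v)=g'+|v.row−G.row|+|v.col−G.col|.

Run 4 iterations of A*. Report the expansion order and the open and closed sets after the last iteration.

step 1: expand (4,3) (f=6, h=5) → closed; open now [(3,3) g=2 f=6, (4,2) g=2 f=6, (4,5) g=1 f=8, (5,4) g=1 f=8]
step 2: expand (3,3) (f=6, h=4) → closed; open now [(2,3) g=3 f=6, (3,2) g=3 f=6, (4,2) g=2 f=6, (4,5) g=1 f=8, (5,4) g=1 f=8]
step 3: expand (2,3) (f=6, h=3) → closed; open now [(1,3) g=4 f=8, (2,2) g=4 f=6, (2,4) g=4 f=8, (3,2) g=3 f=6, (4,2) g=2 f=6, (4,5) g=1 f=8, (5,4) g=1 f=8]
step 4: expand (2,2) (f=6, h=2) → closed; open now [(1,2) g=5 f=8, (1,3) g=4 f=8, (2,1) g=5 f=6, (2,4) g=4 f=8, (3,2) g=3 f=6, (4,2) g=2 f=6, (4,5) g=1 f=8, (5,4) g=1 f=8]

order=[(4,3) → (3,3) → (2,3) → (2,2)]; open=[(1,2) g=5 f=8, (1,3) g=4 f=8, (2,1) g=5 f=6, (2,4) g=4 f=8, (3,2) g=3 f=6, (4,2) g=2 f=6, (4,5) g=1 f=8, (5,4) g=1 f=8]; closed=[(2,2), (2,3), (3,3), (4,3), (4,4)]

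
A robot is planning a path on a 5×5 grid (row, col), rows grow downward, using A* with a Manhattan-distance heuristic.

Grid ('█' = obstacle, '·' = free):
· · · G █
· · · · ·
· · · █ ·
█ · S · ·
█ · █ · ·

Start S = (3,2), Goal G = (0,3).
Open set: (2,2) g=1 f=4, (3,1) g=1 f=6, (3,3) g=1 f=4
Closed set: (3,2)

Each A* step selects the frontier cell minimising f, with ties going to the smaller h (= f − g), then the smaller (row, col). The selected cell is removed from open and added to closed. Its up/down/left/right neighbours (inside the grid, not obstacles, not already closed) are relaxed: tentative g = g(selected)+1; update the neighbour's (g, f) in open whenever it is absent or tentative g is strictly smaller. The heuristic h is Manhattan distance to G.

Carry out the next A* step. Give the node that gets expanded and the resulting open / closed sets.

expanded=(2,2); open=[(1,2) g=2 f=4, (2,1) g=2 f=6, (3,1) g=1 f=6, (3,3) g=1 f=4]; closed=[(2,2), (3,2)]

step 1: expand (2,2) (f=4, h=3) → closed; open now [(1,2) g=2 f=4, (2,1) g=2 f=6, (3,1) g=1 f=6, (3,3) g=1 f=4]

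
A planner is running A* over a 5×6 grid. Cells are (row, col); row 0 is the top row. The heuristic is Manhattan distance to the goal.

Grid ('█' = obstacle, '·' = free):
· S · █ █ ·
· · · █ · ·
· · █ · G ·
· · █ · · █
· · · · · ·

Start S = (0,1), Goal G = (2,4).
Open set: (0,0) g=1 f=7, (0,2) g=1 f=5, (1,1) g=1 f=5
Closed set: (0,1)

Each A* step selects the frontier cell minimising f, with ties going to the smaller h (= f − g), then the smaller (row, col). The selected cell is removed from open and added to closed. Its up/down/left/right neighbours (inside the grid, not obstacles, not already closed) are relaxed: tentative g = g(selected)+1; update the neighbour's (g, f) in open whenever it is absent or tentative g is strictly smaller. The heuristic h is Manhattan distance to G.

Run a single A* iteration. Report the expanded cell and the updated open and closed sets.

step 1: expand (0,2) (f=5, h=4) → closed; open now [(0,0) g=1 f=7, (1,1) g=1 f=5, (1,2) g=2 f=5]

expanded=(0,2); open=[(0,0) g=1 f=7, (1,1) g=1 f=5, (1,2) g=2 f=5]; closed=[(0,1), (0,2)]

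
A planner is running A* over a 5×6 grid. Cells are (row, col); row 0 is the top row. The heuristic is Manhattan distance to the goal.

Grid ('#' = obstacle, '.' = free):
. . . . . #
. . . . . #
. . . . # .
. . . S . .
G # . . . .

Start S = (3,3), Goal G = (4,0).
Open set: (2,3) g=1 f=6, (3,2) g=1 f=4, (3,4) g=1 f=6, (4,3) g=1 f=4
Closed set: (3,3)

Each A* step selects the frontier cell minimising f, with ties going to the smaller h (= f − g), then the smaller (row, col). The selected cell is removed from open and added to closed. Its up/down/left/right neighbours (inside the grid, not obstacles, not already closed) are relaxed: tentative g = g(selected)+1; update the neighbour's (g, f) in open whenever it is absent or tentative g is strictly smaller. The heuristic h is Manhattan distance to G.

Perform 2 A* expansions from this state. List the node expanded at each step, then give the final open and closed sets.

step 1: expand (3,2) (f=4, h=3) → closed; open now [(2,2) g=2 f=6, (2,3) g=1 f=6, (3,1) g=2 f=4, (3,4) g=1 f=6, (4,2) g=2 f=4, (4,3) g=1 f=4]
step 2: expand (3,1) (f=4, h=2) → closed; open now [(2,1) g=3 f=6, (2,2) g=2 f=6, (2,3) g=1 f=6, (3,0) g=3 f=4, (3,4) g=1 f=6, (4,2) g=2 f=4, (4,3) g=1 f=4]

order=[(3,2) → (3,1)]; open=[(2,1) g=3 f=6, (2,2) g=2 f=6, (2,3) g=1 f=6, (3,0) g=3 f=4, (3,4) g=1 f=6, (4,2) g=2 f=4, (4,3) g=1 f=4]; closed=[(3,1), (3,2), (3,3)]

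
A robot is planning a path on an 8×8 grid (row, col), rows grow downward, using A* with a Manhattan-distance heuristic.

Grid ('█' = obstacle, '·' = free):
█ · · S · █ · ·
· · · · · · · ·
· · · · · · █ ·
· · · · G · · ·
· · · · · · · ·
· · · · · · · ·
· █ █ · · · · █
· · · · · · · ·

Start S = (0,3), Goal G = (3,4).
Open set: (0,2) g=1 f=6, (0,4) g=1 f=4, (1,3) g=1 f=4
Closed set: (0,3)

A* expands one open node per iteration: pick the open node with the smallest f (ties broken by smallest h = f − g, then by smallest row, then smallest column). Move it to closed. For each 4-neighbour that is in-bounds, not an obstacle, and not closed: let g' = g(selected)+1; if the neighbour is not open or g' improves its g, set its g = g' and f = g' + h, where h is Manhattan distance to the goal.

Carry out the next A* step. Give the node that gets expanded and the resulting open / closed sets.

step 1: expand (0,4) (f=4, h=3) → closed; open now [(0,2) g=1 f=6, (1,3) g=1 f=4, (1,4) g=2 f=4]

expanded=(0,4); open=[(0,2) g=1 f=6, (1,3) g=1 f=4, (1,4) g=2 f=4]; closed=[(0,3), (0,4)]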